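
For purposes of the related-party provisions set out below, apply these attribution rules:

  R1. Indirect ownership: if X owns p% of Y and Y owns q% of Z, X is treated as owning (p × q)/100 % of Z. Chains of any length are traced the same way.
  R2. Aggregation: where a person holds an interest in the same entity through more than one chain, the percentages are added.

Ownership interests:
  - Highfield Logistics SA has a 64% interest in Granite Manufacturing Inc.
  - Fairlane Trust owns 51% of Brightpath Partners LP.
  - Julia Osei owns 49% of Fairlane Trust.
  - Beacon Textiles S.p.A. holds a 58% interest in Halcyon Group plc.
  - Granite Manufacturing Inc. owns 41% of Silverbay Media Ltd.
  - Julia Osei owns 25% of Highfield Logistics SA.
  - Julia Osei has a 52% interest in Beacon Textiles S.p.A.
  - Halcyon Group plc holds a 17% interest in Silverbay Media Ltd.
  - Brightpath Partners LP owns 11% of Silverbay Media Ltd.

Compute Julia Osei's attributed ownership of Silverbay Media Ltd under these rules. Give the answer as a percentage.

14.4361%

Chain via Fairlane Trust → Brightpath Partners LP (R1): 49% × 51% × 11% = 2.7489% of Silverbay Media Ltd.
Chain via Highfield Logistics SA → Granite Manufacturing Inc. (R1): 25% × 64% × 41% = 6.56% of Silverbay Media Ltd.
Chain via Beacon Textiles S.p.A. → Halcyon Group plc (R1): 52% × 58% × 17% = 5.1272% of Silverbay Media Ltd.
Aggregating (R2): 2.7489% + 6.56% + 5.1272% = 14.4361%.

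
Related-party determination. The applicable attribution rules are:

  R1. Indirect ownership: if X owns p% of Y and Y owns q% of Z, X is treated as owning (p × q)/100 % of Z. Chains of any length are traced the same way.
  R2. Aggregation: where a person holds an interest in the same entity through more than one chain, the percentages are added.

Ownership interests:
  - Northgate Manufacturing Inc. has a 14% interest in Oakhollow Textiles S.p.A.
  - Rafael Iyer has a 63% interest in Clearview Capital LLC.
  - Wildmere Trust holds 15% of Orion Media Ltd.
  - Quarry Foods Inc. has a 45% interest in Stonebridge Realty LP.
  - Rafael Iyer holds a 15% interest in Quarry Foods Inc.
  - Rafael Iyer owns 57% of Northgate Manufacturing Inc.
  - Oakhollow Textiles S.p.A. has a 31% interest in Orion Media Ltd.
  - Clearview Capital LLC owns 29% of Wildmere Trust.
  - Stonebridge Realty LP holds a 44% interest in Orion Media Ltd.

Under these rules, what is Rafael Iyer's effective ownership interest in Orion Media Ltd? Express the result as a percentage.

Chain via Quarry Foods Inc. → Stonebridge Realty LP (R1): 15% × 45% × 44% = 2.97% of Orion Media Ltd.
Chain via Clearview Capital LLC → Wildmere Trust (R1): 63% × 29% × 15% = 2.7405% of Orion Media Ltd.
Chain via Northgate Manufacturing Inc. → Oakhollow Textiles S.p.A. (R1): 57% × 14% × 31% = 2.4738% of Orion Media Ltd.
Aggregating (R2): 2.97% + 2.7405% + 2.4738% = 8.1843%.

8.1843%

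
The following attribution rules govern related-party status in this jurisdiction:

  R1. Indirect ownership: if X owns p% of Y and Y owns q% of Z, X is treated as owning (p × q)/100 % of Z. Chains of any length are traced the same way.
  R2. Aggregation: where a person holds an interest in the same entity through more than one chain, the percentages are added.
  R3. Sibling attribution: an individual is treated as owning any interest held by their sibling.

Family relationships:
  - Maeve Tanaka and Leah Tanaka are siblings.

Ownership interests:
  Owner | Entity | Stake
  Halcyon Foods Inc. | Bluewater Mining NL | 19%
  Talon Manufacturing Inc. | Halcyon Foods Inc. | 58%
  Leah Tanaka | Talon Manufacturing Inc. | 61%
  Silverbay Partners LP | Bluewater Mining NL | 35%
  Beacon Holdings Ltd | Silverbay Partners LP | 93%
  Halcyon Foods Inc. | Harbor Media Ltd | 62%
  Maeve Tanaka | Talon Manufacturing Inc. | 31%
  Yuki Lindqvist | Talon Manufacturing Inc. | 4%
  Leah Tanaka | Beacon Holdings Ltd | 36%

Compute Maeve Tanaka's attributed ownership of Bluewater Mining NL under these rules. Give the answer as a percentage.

By sibling attribution (R3), Maeve Tanaka is treated as also owning Leah Tanaka's interest in Talon Manufacturing Inc, giving 31% + 61% = 92%.
By sibling attribution (R3), Maeve Tanaka is treated as owning Leah Tanaka's 36% interest in Beacon Holdings Ltd.
Chain via Talon Manufacturing Inc. → Halcyon Foods Inc. (R1): 92% × 58% × 19% = 10.1384% of Bluewater Mining NL.
Chain via Beacon Holdings Ltd → Silverbay Partners LP (R1): 36% × 93% × 35% = 11.718% of Bluewater Mining NL.
Aggregating (R2): 10.1384% + 11.718% = 21.8564%.

21.8564%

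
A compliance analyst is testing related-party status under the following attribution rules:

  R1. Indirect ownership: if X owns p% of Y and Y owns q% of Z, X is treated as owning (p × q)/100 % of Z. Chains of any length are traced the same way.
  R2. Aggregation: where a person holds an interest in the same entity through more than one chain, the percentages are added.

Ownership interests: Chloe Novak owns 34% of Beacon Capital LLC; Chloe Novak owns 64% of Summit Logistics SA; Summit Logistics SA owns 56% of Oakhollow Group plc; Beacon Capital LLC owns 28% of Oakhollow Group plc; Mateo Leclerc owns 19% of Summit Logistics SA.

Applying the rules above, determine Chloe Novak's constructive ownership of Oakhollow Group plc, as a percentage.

Chain via Beacon Capital LLC (R1): 34% × 28% = 9.52% of Oakhollow Group plc.
Chain via Summit Logistics SA (R1): 64% × 56% = 35.84% of Oakhollow Group plc.
Aggregating (R2): 9.52% + 35.84% = 45.36%.

45.36%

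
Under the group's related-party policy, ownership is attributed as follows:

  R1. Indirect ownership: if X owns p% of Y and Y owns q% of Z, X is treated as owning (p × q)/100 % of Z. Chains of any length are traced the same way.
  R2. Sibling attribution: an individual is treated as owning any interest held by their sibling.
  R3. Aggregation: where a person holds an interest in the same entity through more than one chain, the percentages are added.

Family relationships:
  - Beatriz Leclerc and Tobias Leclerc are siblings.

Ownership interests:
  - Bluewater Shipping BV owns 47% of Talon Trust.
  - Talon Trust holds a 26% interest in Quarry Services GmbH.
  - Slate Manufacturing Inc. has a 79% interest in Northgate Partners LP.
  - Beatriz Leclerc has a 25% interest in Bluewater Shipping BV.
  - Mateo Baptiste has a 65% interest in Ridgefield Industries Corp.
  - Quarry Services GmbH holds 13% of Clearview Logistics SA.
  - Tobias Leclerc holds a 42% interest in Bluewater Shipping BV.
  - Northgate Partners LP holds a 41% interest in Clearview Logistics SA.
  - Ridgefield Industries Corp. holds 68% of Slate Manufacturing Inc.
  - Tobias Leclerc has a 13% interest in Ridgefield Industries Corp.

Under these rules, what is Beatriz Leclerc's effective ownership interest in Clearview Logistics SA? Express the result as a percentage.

By sibling attribution (R2), Beatriz Leclerc is treated as also owning Tobias Leclerc's interest in Bluewater Shipping BV, giving 25% + 42% = 67%.
By sibling attribution (R2), Beatriz Leclerc is treated as owning Tobias Leclerc's 13% interest in Ridgefield Industries Corp.
Chain via Bluewater Shipping BV → Talon Trust → Quarry Services GmbH (R1): 67% × 47% × 26% × 13% = 1.064362% of Clearview Logistics SA.
Chain via Ridgefield Industries Corp. → Slate Manufacturing Inc. → Northgate Partners LP (R1): 13% × 68% × 79% × 41% = 2.863276% of Clearview Logistics SA.
Aggregating (R3): 1.064362% + 2.863276% = 3.927638%.

3.927638%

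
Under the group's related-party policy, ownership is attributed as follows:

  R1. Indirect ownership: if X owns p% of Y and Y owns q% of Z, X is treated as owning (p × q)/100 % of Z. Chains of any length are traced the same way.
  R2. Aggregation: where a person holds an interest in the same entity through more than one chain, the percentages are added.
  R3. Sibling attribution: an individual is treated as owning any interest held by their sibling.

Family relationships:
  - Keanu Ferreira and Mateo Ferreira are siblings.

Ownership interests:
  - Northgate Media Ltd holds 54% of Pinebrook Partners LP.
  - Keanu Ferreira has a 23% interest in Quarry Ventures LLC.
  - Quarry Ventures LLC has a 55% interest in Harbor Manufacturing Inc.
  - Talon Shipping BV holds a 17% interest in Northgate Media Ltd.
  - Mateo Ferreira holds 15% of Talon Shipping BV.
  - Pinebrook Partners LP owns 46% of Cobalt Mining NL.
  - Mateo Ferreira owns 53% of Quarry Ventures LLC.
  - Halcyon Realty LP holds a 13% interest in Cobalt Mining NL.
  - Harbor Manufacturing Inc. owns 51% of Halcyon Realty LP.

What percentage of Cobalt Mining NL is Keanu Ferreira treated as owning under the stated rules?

3.40476%

By sibling attribution (R3), Keanu Ferreira is treated as also owning Mateo Ferreira's interest in Quarry Ventures LLC, giving 23% + 53% = 76%.
By sibling attribution (R3), Keanu Ferreira is treated as owning Mateo Ferreira's 15% interest in Talon Shipping BV.
Chain via Quarry Ventures LLC → Harbor Manufacturing Inc. → Halcyon Realty LP (R1): 76% × 55% × 51% × 13% = 2.77134% of Cobalt Mining NL.
Chain via Talon Shipping BV → Northgate Media Ltd → Pinebrook Partners LP (R1): 15% × 17% × 54% × 46% = 0.63342% of Cobalt Mining NL.
Aggregating (R2): 2.77134% + 0.63342% = 3.40476%.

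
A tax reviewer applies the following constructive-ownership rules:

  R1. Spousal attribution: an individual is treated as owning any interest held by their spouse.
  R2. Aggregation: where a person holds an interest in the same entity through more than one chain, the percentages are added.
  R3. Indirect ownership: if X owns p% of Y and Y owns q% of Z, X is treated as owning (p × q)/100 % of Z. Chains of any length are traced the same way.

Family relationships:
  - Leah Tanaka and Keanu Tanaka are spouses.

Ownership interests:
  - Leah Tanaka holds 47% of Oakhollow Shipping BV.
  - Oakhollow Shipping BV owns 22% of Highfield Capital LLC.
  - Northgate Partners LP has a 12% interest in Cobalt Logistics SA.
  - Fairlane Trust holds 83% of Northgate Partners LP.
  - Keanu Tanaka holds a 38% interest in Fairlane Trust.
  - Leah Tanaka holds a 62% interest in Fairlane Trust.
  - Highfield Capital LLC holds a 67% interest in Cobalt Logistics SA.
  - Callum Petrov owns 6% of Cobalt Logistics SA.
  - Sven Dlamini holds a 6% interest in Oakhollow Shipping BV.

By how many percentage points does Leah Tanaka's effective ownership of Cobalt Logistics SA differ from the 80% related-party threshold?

By spousal attribution (R1), Leah Tanaka is treated as also owning Keanu Tanaka's interest in Fairlane Trust, giving 62% + 38% = 100%.
Chain via Oakhollow Shipping BV → Highfield Capital LLC (R3): 47% × 22% × 67% = 6.9278% of Cobalt Logistics SA.
Chain via Fairlane Trust → Northgate Partners LP (R3): 100% × 83% × 12% = 9.96% of Cobalt Logistics SA.
Aggregating (R2): 6.9278% + 9.96% = 16.8878%.
16.8878% falls short of the 80% threshold by 63.1122 percentage points.

63.1122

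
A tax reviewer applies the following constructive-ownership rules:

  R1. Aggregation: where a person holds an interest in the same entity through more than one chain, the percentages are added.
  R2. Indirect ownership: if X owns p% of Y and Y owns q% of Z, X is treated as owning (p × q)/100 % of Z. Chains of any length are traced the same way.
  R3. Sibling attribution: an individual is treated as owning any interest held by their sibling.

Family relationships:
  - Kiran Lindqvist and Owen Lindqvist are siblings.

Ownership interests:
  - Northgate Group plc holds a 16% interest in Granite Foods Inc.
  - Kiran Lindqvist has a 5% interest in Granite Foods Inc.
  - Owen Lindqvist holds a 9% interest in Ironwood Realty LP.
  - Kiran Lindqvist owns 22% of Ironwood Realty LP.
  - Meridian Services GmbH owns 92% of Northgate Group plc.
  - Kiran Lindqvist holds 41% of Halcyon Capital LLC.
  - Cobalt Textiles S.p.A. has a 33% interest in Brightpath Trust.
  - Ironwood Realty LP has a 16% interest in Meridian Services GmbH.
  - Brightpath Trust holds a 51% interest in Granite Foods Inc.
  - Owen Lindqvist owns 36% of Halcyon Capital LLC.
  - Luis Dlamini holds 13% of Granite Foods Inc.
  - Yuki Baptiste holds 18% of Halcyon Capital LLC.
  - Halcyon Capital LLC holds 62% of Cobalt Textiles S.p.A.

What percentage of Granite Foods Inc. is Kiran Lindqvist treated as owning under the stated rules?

13.764754%

By sibling attribution (R3), Kiran Lindqvist is treated as also owning Owen Lindqvist's interest in Halcyon Capital LLC, giving 41% + 36% = 77%.
By sibling attribution (R3), Kiran Lindqvist is treated as also owning Owen Lindqvist's interest in Ironwood Realty LP, giving 22% + 9% = 31%.
Chain via Halcyon Capital LLC → Cobalt Textiles S.p.A. → Brightpath Trust (R2): 77% × 62% × 33% × 51% = 8.034642% of Granite Foods Inc.
Chain via Ironwood Realty LP → Meridian Services GmbH → Northgate Group plc (R2): 31% × 16% × 92% × 16% = 0.730112% of Granite Foods Inc.
Direct interest in Granite Foods Inc: 5%.
Aggregating (R1): 8.034642% + 0.730112% + 5% = 13.764754%.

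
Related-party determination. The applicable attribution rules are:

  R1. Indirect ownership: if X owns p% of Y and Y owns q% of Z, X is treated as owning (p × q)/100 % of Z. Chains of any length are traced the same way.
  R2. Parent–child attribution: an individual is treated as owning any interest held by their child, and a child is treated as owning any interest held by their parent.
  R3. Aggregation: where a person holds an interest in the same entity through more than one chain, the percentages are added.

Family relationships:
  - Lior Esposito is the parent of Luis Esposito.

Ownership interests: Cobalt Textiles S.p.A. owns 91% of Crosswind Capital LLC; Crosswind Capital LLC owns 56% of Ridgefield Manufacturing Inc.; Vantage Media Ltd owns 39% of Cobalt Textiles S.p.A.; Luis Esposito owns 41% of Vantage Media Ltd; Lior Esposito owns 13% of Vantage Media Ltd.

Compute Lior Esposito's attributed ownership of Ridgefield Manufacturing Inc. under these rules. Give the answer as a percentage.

10.732176%

By parent–child attribution (R2), Lior Esposito is treated as also owning Luis Esposito's interest in Vantage Media Ltd, giving 13% + 41% = 54%.
Chain via Vantage Media Ltd → Cobalt Textiles S.p.A. → Crosswind Capital LLC (R1): 54% × 39% × 91% × 56% = 10.732176% of Ridgefield Manufacturing Inc.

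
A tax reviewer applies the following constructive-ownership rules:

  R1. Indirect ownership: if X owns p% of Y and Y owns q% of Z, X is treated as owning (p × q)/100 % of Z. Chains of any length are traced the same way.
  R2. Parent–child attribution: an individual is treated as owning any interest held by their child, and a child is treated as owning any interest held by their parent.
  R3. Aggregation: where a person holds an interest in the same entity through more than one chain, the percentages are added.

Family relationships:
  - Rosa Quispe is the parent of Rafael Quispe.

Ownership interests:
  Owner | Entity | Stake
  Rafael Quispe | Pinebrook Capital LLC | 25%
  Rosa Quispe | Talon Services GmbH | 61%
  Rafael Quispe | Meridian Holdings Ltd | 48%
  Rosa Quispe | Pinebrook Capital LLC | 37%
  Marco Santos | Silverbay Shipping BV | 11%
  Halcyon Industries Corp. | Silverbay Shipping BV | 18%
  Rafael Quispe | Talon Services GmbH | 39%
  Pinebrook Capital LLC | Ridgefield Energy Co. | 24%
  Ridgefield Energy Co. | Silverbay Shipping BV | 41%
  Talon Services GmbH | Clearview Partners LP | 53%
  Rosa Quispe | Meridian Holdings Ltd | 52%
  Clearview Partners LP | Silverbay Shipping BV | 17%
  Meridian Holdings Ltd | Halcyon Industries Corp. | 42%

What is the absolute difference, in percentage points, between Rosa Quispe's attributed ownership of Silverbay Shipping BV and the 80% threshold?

57.3292

By parent–child attribution (R2), Rosa Quispe is treated as also owning Rafael Quispe's interest in Meridian Holdings Ltd, giving 52% + 48% = 100%.
By parent–child attribution (R2), Rosa Quispe is treated as also owning Rafael Quispe's interest in Talon Services GmbH, giving 61% + 39% = 100%.
By parent–child attribution (R2), Rosa Quispe is treated as also owning Rafael Quispe's interest in Pinebrook Capital LLC, giving 37% + 25% = 62%.
Chain via Meridian Holdings Ltd → Halcyon Industries Corp. (R1): 100% × 42% × 18% = 7.56% of Silverbay Shipping BV.
Chain via Talon Services GmbH → Clearview Partners LP (R1): 100% × 53% × 17% = 9.01% of Silverbay Shipping BV.
Chain via Pinebrook Capital LLC → Ridgefield Energy Co. (R1): 62% × 24% × 41% = 6.1008% of Silverbay Shipping BV.
Aggregating (R3): 7.56% + 9.01% + 6.1008% = 22.6708%.
22.6708% falls short of the 80% threshold by 57.3292 percentage points.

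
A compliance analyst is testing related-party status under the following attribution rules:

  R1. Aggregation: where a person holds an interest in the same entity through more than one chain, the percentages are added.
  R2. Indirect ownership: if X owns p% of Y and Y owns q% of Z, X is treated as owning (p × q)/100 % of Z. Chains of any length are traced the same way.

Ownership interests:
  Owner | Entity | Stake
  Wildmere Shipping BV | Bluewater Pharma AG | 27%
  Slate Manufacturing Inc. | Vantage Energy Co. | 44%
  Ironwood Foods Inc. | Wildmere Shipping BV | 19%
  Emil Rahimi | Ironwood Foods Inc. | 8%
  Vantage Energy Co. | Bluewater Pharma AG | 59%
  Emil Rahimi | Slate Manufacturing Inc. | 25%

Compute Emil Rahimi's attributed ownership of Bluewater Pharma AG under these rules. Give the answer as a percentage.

Chain via Ironwood Foods Inc. → Wildmere Shipping BV (R2): 8% × 19% × 27% = 0.4104% of Bluewater Pharma AG.
Chain via Slate Manufacturing Inc. → Vantage Energy Co. (R2): 25% × 44% × 59% = 6.49% of Bluewater Pharma AG.
Aggregating (R1): 0.4104% + 6.49% = 6.9004%.

6.9004%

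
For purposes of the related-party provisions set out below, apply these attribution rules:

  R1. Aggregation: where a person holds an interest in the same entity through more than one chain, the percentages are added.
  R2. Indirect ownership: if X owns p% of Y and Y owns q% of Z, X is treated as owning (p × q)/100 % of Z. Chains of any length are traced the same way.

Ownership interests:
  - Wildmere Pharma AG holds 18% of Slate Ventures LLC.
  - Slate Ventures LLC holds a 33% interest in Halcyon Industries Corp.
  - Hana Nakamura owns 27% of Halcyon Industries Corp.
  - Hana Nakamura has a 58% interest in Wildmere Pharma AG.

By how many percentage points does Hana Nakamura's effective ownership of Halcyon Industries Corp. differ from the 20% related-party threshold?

Chain via Wildmere Pharma AG → Slate Ventures LLC (R2): 58% × 18% × 33% = 3.4452% of Halcyon Industries Corp.
Direct interest in Halcyon Industries Corp: 27%.
Aggregating (R1): 3.4452% + 27% = 30.4452%.
30.4452% exceeds the 20% threshold by 10.4452 percentage points.

10.4452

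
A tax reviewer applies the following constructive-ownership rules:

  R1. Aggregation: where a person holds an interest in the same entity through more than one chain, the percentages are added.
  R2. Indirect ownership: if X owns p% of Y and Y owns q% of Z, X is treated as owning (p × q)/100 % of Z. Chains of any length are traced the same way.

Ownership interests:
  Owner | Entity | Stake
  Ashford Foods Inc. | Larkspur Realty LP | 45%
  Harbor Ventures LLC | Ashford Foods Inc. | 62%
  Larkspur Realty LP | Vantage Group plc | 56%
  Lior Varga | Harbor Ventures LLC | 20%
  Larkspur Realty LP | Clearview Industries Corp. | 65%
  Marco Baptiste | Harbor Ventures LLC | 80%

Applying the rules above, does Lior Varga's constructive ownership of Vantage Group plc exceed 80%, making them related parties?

No

Chain via Harbor Ventures LLC → Ashford Foods Inc. → Larkspur Realty LP (R2): 20% × 62% × 45% × 56% = 3.1248% of Vantage Group plc.
3.1248% does not exceed the 80% threshold, so Lior is not a related party to Vantage Group plc.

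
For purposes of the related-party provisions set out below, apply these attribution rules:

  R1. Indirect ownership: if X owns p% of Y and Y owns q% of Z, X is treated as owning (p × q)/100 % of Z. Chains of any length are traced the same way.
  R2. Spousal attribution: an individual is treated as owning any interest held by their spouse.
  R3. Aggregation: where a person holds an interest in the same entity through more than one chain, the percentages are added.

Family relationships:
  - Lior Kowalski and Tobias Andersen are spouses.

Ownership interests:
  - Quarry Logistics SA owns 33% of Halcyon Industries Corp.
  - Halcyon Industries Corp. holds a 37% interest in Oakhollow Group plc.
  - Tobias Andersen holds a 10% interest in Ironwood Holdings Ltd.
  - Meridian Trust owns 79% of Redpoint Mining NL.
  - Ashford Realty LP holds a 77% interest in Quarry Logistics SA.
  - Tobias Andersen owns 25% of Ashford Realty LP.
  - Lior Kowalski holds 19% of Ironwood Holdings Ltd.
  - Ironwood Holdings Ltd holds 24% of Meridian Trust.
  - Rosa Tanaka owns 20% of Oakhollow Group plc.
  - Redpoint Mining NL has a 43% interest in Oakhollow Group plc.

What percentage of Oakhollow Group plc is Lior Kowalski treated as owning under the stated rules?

By spousal attribution (R2), Lior Kowalski is treated as also owning Tobias Andersen's interest in Ironwood Holdings Ltd, giving 19% + 10% = 29%.
By spousal attribution (R2), Lior Kowalski is treated as owning Tobias Andersen's 25% interest in Ashford Realty LP.
Chain via Ironwood Holdings Ltd → Meridian Trust → Redpoint Mining NL (R1): 29% × 24% × 79% × 43% = 2.364312% of Oakhollow Group plc.
Chain via Ashford Realty LP → Quarry Logistics SA → Halcyon Industries Corp. (R1): 25% × 77% × 33% × 37% = 2.350425% of Oakhollow Group plc.
Aggregating (R3): 2.364312% + 2.350425% = 4.714737%.

4.714737%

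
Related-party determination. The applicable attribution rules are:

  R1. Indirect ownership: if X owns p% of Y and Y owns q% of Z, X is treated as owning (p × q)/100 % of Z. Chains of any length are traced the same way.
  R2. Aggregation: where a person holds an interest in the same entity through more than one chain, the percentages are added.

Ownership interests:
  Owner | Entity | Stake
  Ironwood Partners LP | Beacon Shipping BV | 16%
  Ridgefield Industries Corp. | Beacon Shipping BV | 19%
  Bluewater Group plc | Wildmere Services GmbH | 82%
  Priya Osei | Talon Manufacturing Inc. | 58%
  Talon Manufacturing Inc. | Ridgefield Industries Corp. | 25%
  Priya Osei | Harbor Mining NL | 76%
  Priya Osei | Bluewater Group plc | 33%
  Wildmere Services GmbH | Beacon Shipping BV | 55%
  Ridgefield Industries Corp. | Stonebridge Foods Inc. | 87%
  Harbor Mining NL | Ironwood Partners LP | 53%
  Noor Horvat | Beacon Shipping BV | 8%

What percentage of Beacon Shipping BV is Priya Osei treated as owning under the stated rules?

24.0828%

Chain via Harbor Mining NL → Ironwood Partners LP (R1): 76% × 53% × 16% = 6.4448% of Beacon Shipping BV.
Chain via Talon Manufacturing Inc. → Ridgefield Industries Corp. (R1): 58% × 25% × 19% = 2.755% of Beacon Shipping BV.
Chain via Bluewater Group plc → Wildmere Services GmbH (R1): 33% × 82% × 55% = 14.883% of Beacon Shipping BV.
Aggregating (R2): 6.4448% + 2.755% + 14.883% = 24.0828%.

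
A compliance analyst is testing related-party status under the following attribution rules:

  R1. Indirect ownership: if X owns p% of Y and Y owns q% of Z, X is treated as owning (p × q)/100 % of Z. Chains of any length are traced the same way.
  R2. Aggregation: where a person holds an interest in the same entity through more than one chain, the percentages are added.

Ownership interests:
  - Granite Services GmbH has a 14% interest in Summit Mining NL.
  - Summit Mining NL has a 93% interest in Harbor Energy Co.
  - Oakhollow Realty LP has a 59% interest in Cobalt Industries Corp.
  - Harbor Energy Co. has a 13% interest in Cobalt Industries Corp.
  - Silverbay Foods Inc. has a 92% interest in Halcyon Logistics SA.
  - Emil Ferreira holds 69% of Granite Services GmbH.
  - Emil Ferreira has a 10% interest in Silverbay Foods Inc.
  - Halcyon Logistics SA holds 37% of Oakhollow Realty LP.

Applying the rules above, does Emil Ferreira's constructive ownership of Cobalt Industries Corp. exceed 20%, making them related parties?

Chain via Granite Services GmbH → Summit Mining NL → Harbor Energy Co. (R1): 69% × 14% × 93% × 13% = 1.167894% of Cobalt Industries Corp.
Chain via Silverbay Foods Inc. → Halcyon Logistics SA → Oakhollow Realty LP (R1): 10% × 92% × 37% × 59% = 2.00836% of Cobalt Industries Corp.
Aggregating (R2): 1.167894% + 2.00836% = 3.176254%.
3.176254% does not exceed the 20% threshold, so Emil is not a related party to Cobalt Industries Corp.

No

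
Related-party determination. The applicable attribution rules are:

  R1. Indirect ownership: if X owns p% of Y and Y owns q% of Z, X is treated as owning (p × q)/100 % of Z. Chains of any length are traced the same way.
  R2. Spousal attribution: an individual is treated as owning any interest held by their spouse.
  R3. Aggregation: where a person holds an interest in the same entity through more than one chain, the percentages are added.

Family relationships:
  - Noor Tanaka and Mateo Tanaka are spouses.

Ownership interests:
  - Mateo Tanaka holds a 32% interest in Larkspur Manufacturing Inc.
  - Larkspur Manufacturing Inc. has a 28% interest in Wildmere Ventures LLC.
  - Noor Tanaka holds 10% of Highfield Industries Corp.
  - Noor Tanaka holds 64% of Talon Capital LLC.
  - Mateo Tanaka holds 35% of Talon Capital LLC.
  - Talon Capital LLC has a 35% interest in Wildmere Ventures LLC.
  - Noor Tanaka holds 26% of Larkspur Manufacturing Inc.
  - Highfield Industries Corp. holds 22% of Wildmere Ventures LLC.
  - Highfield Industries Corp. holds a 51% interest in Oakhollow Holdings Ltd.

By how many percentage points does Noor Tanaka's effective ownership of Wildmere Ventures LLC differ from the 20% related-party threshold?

By spousal attribution (R2), Noor Tanaka is treated as also owning Mateo Tanaka's interest in Larkspur Manufacturing Inc, giving 26% + 32% = 58%.
By spousal attribution (R2), Noor Tanaka is treated as also owning Mateo Tanaka's interest in Talon Capital LLC, giving 64% + 35% = 99%.
Chain via Larkspur Manufacturing Inc. (R1): 58% × 28% = 16.24% of Wildmere Ventures LLC.
Chain via Highfield Industries Corp. (R1): 10% × 22% = 2.2% of Wildmere Ventures LLC.
Chain via Talon Capital LLC (R1): 99% × 35% = 34.65% of Wildmere Ventures LLC.
Aggregating (R3): 16.24% + 2.2% + 34.65% = 53.09%.
53.09% exceeds the 20% threshold by 33.09 percentage points.

33.09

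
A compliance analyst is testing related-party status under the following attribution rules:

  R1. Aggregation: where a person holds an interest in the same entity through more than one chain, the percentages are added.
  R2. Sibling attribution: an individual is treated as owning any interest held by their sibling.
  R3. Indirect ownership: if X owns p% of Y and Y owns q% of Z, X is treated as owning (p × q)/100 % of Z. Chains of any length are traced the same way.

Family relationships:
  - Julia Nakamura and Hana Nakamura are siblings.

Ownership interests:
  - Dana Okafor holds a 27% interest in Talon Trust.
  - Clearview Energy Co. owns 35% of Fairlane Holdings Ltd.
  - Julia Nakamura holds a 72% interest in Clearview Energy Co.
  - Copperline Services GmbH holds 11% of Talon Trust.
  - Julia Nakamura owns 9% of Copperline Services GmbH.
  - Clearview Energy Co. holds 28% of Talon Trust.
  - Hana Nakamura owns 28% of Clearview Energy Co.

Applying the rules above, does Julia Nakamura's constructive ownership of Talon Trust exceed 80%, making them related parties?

No

By sibling attribution (R2), Julia Nakamura is treated as also owning Hana Nakamura's interest in Clearview Energy Co, giving 72% + 28% = 100%.
Chain via Copperline Services GmbH (R3): 9% × 11% = 0.99% of Talon Trust.
Chain via Clearview Energy Co. (R3): 100% × 28% = 28% of Talon Trust.
Aggregating (R1): 0.99% + 28% = 28.99%.
28.99% does not exceed the 80% threshold, so Julia is not a related party to Talon Trust.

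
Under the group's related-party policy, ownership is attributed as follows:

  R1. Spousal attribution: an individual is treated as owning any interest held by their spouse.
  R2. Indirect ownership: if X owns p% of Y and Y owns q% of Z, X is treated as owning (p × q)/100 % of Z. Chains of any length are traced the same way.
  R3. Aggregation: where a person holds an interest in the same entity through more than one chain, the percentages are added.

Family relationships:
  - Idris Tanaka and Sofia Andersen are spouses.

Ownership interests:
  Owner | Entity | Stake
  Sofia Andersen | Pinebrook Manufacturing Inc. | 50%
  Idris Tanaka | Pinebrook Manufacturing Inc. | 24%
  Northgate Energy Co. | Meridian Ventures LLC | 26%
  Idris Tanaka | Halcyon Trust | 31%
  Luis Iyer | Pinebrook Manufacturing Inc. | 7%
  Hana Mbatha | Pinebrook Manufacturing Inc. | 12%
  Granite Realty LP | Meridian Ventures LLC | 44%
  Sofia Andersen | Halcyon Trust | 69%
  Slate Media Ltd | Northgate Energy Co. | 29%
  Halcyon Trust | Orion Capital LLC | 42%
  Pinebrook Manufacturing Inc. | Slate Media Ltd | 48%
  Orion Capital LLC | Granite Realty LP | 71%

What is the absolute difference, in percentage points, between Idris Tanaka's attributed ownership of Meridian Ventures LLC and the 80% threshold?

By spousal attribution (R1), Idris Tanaka is treated as also owning Sofia Andersen's interest in Halcyon Trust, giving 31% + 69% = 100%.
By spousal attribution (R1), Idris Tanaka is treated as also owning Sofia Andersen's interest in Pinebrook Manufacturing Inc, giving 24% + 50% = 74%.
Chain via Halcyon Trust → Orion Capital LLC → Granite Realty LP (R2): 100% × 42% × 71% × 44% = 13.1208% of Meridian Ventures LLC.
Chain via Pinebrook Manufacturing Inc. → Slate Media Ltd → Northgate Energy Co. (R2): 74% × 48% × 29% × 26% = 2.678208% of Meridian Ventures LLC.
Aggregating (R3): 13.1208% + 2.678208% = 15.799008%.
15.799008% falls short of the 80% threshold by 64.200992 percentage points.

64.200992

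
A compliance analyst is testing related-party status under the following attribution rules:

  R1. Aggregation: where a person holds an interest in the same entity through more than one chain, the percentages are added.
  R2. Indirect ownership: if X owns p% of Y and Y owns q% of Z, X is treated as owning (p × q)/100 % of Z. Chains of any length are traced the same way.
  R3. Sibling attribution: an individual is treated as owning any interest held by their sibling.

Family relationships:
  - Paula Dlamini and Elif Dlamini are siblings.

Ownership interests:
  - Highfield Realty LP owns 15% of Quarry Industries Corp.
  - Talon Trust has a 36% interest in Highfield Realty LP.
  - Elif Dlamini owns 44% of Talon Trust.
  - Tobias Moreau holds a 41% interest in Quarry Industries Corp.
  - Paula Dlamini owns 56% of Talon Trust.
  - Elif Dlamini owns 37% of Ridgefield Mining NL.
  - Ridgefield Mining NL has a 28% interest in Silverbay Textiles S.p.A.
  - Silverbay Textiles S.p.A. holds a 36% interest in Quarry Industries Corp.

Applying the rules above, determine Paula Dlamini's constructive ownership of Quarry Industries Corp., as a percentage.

By sibling attribution (R3), Paula Dlamini is treated as also owning Elif Dlamini's interest in Talon Trust, giving 56% + 44% = 100%.
By sibling attribution (R3), Paula Dlamini is treated as owning Elif Dlamini's 37% interest in Ridgefield Mining NL.
Chain via Talon Trust → Highfield Realty LP (R2): 100% × 36% × 15% = 5.4% of Quarry Industries Corp.
Chain via Ridgefield Mining NL → Silverbay Textiles S.p.A. (R2): 37% × 28% × 36% = 3.7296% of Quarry Industries Corp.
Aggregating (R1): 5.4% + 3.7296% = 9.1296%.

9.1296%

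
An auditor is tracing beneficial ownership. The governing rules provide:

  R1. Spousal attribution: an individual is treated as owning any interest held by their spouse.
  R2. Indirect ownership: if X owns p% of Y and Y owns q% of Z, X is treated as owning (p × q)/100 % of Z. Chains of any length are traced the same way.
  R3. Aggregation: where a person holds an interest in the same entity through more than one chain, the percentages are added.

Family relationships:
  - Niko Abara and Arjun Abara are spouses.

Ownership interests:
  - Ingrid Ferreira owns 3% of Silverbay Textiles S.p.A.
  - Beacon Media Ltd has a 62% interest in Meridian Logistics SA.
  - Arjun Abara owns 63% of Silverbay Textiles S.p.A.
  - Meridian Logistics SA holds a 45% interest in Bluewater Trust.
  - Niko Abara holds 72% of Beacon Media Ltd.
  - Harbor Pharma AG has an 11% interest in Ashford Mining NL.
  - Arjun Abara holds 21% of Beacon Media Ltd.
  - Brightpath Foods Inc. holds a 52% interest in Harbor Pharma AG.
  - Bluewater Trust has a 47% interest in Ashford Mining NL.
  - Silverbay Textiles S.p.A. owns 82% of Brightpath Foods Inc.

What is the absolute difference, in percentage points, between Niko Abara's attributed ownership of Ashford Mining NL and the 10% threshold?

5.150042

By spousal attribution (R1), Niko Abara is treated as also owning Arjun Abara's interest in Beacon Media Ltd, giving 72% + 21% = 93%.
By spousal attribution (R1), Niko Abara is treated as owning Arjun Abara's 63% interest in Silverbay Textiles S.p.A.
Chain via Beacon Media Ltd → Meridian Logistics SA → Bluewater Trust (R2): 93% × 62% × 45% × 47% = 12.19509% of Ashford Mining NL.
Chain via Silverbay Textiles S.p.A. → Brightpath Foods Inc. → Harbor Pharma AG (R2): 63% × 82% × 52% × 11% = 2.954952% of Ashford Mining NL.
Aggregating (R3): 12.19509% + 2.954952% = 15.150042%.
15.150042% exceeds the 10% threshold by 5.150042 percentage points.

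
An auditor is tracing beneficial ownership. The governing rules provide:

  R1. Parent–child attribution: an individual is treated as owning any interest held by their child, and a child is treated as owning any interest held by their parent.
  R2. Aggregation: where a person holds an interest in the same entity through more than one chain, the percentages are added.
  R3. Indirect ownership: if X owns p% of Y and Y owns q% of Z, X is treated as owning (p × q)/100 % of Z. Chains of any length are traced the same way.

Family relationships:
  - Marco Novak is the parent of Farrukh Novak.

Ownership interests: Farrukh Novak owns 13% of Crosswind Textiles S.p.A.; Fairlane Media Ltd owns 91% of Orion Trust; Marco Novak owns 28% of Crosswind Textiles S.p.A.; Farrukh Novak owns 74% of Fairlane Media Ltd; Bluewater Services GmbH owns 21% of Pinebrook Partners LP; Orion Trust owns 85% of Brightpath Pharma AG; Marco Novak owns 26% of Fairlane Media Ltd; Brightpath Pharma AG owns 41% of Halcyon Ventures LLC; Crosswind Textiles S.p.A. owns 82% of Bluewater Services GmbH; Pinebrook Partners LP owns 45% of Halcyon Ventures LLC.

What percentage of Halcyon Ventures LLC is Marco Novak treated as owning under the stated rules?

34.89059%

By parent–child attribution (R1), Marco Novak is treated as also owning Farrukh Novak's interest in Fairlane Media Ltd, giving 26% + 74% = 100%.
By parent–child attribution (R1), Marco Novak is treated as also owning Farrukh Novak's interest in Crosswind Textiles S.p.A, giving 28% + 13% = 41%.
Chain via Fairlane Media Ltd → Orion Trust → Brightpath Pharma AG (R3): 100% × 91% × 85% × 41% = 31.7135% of Halcyon Ventures LLC.
Chain via Crosswind Textiles S.p.A. → Bluewater Services GmbH → Pinebrook Partners LP (R3): 41% × 82% × 21% × 45% = 3.17709% of Halcyon Ventures LLC.
Aggregating (R2): 31.7135% + 3.17709% = 34.89059%.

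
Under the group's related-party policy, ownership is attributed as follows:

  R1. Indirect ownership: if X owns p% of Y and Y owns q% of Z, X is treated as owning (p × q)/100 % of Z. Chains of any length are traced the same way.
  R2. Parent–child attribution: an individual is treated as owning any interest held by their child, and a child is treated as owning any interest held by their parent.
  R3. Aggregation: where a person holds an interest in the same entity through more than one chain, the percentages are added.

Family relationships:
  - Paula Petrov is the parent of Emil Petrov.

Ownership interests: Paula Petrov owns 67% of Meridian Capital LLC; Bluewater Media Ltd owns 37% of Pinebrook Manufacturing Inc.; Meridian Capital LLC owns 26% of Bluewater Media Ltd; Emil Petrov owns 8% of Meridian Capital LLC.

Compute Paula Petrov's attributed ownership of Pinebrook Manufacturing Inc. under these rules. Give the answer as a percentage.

By parent–child attribution (R2), Paula Petrov is treated as also owning Emil Petrov's interest in Meridian Capital LLC, giving 67% + 8% = 75%.
Chain via Meridian Capital LLC → Bluewater Media Ltd (R1): 75% × 26% × 37% = 7.215% of Pinebrook Manufacturing Inc.

7.215%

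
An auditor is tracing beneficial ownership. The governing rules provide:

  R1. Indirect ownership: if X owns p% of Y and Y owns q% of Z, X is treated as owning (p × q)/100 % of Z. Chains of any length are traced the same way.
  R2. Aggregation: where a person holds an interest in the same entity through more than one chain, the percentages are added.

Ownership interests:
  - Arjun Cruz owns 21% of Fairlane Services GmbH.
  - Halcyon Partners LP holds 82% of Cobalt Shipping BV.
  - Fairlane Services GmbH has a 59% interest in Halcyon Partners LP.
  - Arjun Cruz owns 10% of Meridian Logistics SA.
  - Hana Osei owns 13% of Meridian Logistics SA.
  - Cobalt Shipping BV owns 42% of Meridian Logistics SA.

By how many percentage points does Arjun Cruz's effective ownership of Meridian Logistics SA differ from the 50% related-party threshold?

Chain via Fairlane Services GmbH → Halcyon Partners LP → Cobalt Shipping BV (R1): 21% × 59% × 82% × 42% = 4.267116% of Meridian Logistics SA.
Direct interest in Meridian Logistics SA: 10%.
Aggregating (R2): 4.267116% + 10% = 14.267116%.
14.267116% falls short of the 50% threshold by 35.732884 percentage points.

35.732884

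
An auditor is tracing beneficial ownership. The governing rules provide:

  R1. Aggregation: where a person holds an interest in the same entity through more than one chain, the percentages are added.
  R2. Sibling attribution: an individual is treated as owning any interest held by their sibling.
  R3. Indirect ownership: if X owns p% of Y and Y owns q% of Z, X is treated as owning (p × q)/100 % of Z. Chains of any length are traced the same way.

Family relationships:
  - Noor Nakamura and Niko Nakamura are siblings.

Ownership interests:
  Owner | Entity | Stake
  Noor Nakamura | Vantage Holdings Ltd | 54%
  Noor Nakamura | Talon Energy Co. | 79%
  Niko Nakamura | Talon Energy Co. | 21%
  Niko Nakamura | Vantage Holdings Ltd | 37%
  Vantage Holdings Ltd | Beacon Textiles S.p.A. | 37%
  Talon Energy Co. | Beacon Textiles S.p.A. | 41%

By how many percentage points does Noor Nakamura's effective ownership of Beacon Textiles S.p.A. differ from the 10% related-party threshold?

64.67

By sibling attribution (R2), Noor Nakamura is treated as also owning Niko Nakamura's interest in Vantage Holdings Ltd, giving 54% + 37% = 91%.
By sibling attribution (R2), Noor Nakamura is treated as also owning Niko Nakamura's interest in Talon Energy Co, giving 79% + 21% = 100%.
Chain via Vantage Holdings Ltd (R3): 91% × 37% = 33.67% of Beacon Textiles S.p.A.
Chain via Talon Energy Co. (R3): 100% × 41% = 41% of Beacon Textiles S.p.A.
Aggregating (R1): 33.67% + 41% = 74.67%.
74.67% exceeds the 10% threshold by 64.67 percentage points.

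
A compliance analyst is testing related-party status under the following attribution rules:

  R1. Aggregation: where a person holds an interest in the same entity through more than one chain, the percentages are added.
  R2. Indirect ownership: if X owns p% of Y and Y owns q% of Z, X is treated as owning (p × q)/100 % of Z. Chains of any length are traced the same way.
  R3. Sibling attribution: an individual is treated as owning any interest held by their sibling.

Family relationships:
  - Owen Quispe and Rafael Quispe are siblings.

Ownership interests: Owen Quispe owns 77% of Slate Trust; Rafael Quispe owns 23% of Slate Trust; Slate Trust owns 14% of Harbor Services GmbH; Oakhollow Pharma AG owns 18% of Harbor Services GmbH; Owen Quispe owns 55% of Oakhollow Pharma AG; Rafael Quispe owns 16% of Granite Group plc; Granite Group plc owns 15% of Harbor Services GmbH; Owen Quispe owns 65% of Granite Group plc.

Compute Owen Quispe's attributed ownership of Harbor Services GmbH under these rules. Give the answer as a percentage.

By sibling attribution (R3), Owen Quispe is treated as also owning Rafael Quispe's interest in Granite Group plc, giving 65% + 16% = 81%.
By sibling attribution (R3), Owen Quispe is treated as also owning Rafael Quispe's interest in Slate Trust, giving 77% + 23% = 100%.
Chain via Oakhollow Pharma AG (R2): 55% × 18% = 9.9% of Harbor Services GmbH.
Chain via Granite Group plc (R2): 81% × 15% = 12.15% of Harbor Services GmbH.
Chain via Slate Trust (R2): 100% × 14% = 14% of Harbor Services GmbH.
Aggregating (R1): 9.9% + 12.15% + 14% = 36.05%.

36.05%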